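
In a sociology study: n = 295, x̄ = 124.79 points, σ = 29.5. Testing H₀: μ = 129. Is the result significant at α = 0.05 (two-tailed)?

z = (124.79 - 129)/(29.5/√295) = -2.451. Since |z| > 1.96, significant at α = 0.05.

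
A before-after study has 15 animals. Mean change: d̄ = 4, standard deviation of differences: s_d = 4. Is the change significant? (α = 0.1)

t = d̄/(s_d/√n) = 4/(4/√15) = 3.873. df = 14, critical t = ±1.761. Reject H₀.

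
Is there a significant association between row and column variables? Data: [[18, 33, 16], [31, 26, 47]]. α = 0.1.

χ² = 12.094. df = 2, critical = 4.605. Reject H₀. Variables are dependent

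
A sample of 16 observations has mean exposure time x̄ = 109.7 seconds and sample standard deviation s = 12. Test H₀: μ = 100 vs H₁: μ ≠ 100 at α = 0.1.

t = (x̄ - μ₀)/(s/√n) = (109.7 - 100)/(12/√16) = 3.233. df = 15, critical t = ±1.753. Reject H₀.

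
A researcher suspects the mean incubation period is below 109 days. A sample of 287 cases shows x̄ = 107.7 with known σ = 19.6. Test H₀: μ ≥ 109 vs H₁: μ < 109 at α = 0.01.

z = -1.124. Critical value: -2.33. Fail to reject H₀.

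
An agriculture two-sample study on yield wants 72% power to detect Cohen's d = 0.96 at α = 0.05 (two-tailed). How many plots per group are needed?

z_{α/2} = 1.96, z_β = Φ⁻¹(0.72) = 0.583. For large effect (d = 0.96): n per group = 2(z_{α/2} + z_β)²/d² = 2(1.96 + 0.583)²/0.96² = 14.03 → 15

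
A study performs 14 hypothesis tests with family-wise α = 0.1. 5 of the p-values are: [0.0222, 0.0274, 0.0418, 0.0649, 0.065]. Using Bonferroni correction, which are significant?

Bonferroni α = 0.1/14 = 0.00714. None of the given p-values are significant.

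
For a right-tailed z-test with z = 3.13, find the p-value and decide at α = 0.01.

p = P(Z > 3.13) = 1 - Φ(3.13) ≈ 0.0009. Since p < 0.01, reject H₀ (significant) at α = 0.01.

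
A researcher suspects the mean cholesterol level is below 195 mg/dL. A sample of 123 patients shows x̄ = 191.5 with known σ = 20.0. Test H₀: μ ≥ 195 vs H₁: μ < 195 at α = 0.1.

z = -1.941. Critical value: -1.28. Reject H₀.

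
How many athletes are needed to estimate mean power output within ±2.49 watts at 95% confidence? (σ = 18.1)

n = (z*σ/E)² = (1.96×18.1/2.49)² = 203.0 → n = 203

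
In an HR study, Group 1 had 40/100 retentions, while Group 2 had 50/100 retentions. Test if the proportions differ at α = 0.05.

p̂₁ = 0.4, p̂₂ = 0.5, pooled p̂ = 0.45. z = -1.421. Critical: ±1.96. Fail to reject H₀.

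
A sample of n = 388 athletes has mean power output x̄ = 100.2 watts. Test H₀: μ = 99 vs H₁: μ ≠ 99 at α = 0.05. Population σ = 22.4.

z = (x̄ - μ₀)/(σ/√n) = (100.2 - 99)/(22.4/√388) = 1.055. Critical value: ±1.96. Since |1.055| ≤ 1.96, Fail to reject H₀.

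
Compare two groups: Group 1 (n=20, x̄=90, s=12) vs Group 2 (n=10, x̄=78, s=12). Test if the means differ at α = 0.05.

Pooled sp = 12.0. t = 2.582, df = 28. Critical t = ±2.048. Reject H₀.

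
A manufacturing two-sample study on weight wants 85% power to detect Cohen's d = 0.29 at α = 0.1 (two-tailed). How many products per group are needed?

z_{α/2} = 1.645, z_β = Φ⁻¹(0.85) = 1.036. For small effect (d = 0.29): n per group = 2(z_{α/2} + z_β)²/d² = 2(1.645 + 1.036)²/0.29² = 170.9 → 171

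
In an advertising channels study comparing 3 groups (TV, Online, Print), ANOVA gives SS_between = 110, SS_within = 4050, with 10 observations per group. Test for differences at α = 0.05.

df_between = 2, df_within = 27. F = MS_between/MS_within = 55.0/150.0 = 0.367. F_crit ≈ 3.354. Fail to reject H₀.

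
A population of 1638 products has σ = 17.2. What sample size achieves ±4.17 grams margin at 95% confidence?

Without FPC: n₀ = (1.96×17.2/4.17)² = 65.358. With FPC: n = n₀N/(n₀+N-1) = 62.9 → n = 63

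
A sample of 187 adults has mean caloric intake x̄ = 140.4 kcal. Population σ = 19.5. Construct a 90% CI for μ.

CI = x̄ ± z*(σ/√n) = 140.4 ± 1.645(19.5/√187) = 140.4 ± 2.35 = (138.05, 142.75)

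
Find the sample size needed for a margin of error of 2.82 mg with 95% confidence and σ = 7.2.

n = (z*σ/E)² = (1.96×7.2/2.82)² = 25.04 → n = 26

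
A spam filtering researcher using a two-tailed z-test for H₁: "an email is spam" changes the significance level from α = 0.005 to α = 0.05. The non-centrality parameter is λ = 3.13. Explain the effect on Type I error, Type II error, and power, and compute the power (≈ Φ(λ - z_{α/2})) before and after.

Increasing α from 0.005 to 0.05:
• Type I error rate increases (α is the Type I rate by definition).
• Critical value moves from z_{α/2} = 2.807 to 1.96, so power = Φ(λ - z_{α/2}) goes from Φ(3.13 - 2.807) = 0.627 to Φ(3.13 - 1.96) = 0.879.
• Type II error rate β = 1 - power therefore decreases (0.373 → 0.121).
Appropriate when false negatives are costly — here, a spam email lands in the inbox.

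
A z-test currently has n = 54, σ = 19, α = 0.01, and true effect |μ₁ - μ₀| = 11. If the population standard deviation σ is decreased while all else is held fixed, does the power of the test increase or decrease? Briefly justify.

Power increases: a smaller σ shrinks the standard error σ/√n, moving the sampling distribution under H₁ further from the critical value.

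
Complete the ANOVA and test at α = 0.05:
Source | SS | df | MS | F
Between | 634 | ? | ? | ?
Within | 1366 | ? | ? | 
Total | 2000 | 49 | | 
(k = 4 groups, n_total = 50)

df_between = 3, df_within = 46. MS_between = 211.33, MS_within = 29.7. F = 7.117, F_crit ≈ 2.807. Reject H₀.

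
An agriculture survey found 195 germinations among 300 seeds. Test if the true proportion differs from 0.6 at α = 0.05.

p̂ = 0.65, p₀ = 0.6. z = (p̂ - p₀)/√(p₀(1-p₀)/n) = 1.768. Critical: ±1.96. Fail to reject H₀.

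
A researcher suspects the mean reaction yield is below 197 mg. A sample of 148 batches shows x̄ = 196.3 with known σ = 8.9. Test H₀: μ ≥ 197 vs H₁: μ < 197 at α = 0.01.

z = -0.957. Critical value: -2.33. Fail to reject H₀.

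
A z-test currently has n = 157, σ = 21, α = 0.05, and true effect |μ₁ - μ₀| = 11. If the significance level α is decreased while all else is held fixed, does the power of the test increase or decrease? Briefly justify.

Power decreases: a smaller α raises the critical value, so less of the H₁ sampling distribution falls in the rejection region.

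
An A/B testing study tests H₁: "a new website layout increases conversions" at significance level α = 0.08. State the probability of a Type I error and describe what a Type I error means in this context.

P(Type I error) = α = 0.08. A Type I error is rejecting H₀ when H₀ is actually true (false positive) — here, concluding that a new website layout increases conversions when in fact this is not the case. Consequence: rolling out a layout that doesn't actually help — wasted engineering effort.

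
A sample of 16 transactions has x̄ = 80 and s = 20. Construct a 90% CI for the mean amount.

CI = x̄ ± t*(s/√n) = 80 ± 1.753(20/√16) = (71.23, 88.77)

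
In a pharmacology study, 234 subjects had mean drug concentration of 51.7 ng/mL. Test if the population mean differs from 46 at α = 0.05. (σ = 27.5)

z = (x̄ - μ₀)/(σ/√n) = (51.7 - 46)/(27.5/√234) = 3.171. Critical value: ±1.96. Since |3.171| > 1.96, Reject H₀.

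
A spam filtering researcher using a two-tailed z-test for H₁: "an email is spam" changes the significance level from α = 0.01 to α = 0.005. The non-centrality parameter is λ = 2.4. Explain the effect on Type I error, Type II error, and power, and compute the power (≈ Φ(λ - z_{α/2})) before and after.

Decreasing α from 0.01 to 0.005:
• Type I error rate decreases (α is the Type I rate by definition).
• Critical value moves from z_{α/2} = 2.576 to 2.807, so power = Φ(λ - z_{α/2}) goes from Φ(2.4 - 2.576) = 0.43 to Φ(2.4 - 2.807) = 0.342.
• Type II error rate β = 1 - power therefore increases (0.57 → 0.658).
Appropriate when false positives are costly — here, a legitimate email is sent to the spam folder and the user misses it.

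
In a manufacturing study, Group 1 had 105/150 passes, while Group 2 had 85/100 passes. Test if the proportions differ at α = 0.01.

p̂₁ = 0.7, p̂₂ = 0.85, pooled p̂ = 0.76. z = -2.721. Critical: ±2.576. Reject H₀.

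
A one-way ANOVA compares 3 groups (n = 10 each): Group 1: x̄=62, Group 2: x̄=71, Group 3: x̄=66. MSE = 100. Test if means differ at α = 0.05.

Grand mean = 66.33. SS_between = 406.67, MS_between = 203.33. F = 2.033, F_crit ≈ 3.354. Fail to reject H₀.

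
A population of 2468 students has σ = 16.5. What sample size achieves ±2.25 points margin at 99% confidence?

Without FPC: n₀ = (2.576×16.5/2.25)² = 356.857. With FPC: n = n₀N/(n₀+N-1) = 311.9 → n = 312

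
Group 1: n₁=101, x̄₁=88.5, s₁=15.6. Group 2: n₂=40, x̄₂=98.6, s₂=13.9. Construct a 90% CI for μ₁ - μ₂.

Difference = -10.1. SE = √(15.6²/101 + 13.9²/40) = 2.691. CI = (-14.53, -5.67)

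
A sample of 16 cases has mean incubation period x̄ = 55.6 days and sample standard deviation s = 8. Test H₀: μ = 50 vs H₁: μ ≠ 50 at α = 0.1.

t = (x̄ - μ₀)/(s/√n) = (55.6 - 50)/(8/√16) = 2.8. df = 15, critical t = ±1.753. Reject H₀.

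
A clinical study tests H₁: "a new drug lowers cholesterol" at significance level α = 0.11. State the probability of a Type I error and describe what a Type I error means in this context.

P(Type I error) = α = 0.11. A Type I error is rejecting H₀ when H₀ is actually true (false positive) — here, concluding that a new drug lowers cholesterol when in fact this is not the case. Consequence: approving an ineffective drug — patients take a useless medication and may skip effective alternatives.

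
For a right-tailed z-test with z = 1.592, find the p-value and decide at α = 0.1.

p = P(Z > 1.592) = 1 - Φ(1.592) ≈ 0.0557. Since p < 0.1, reject H₀ (significant) at α = 0.1.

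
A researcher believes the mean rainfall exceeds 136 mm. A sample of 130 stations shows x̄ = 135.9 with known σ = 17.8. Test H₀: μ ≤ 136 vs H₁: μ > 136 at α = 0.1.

z = -0.064. Critical value: 1.28. Fail to reject H₀.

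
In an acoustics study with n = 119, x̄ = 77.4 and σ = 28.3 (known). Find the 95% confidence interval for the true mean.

CI = x̄ ± z*(σ/√n) = 77.4 ± 1.96(28.3/√119) = 77.4 ± 5.08 = (72.32, 82.48)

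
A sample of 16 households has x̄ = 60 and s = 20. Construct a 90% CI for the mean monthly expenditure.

CI = x̄ ± t*(s/√n) = 60 ± 1.753(20/√16) = (51.23, 68.77)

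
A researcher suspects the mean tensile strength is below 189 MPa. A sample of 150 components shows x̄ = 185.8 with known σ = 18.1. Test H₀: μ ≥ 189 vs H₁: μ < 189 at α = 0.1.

z = -2.165. Critical value: -1.28. Reject H₀.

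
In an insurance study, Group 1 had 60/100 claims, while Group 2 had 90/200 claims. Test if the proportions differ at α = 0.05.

p̂₁ = 0.6, p̂₂ = 0.45, pooled p̂ = 0.5. z = 2.449. Critical: ±1.96. Reject H₀.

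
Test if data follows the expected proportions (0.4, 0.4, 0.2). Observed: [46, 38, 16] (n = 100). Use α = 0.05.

Expected: [40.0, 40.0, 20.0]. χ² = 1.8. df = 2, critical = 5.991. Fail to reject H₀.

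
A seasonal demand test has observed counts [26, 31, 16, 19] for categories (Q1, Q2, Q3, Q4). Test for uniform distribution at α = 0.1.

Expected = 23 each. χ² = Σ(O-E)²/E = 6.0. df = 3, critical value = 6.251. Fail to reject H₀.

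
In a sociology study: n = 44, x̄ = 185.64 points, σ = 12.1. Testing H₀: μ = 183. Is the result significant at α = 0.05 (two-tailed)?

z = (185.64 - 183)/(12.1/√44) = 1.447. Since |z| ≤ 1.96, not significant at α = 0.05.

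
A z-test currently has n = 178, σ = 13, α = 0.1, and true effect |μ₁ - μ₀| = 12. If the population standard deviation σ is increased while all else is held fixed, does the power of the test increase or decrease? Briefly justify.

Power decreases: a larger σ inflates the standard error σ/√n, pulling the sampling distribution under H₁ back toward the critical value.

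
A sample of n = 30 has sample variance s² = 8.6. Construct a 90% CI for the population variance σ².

df = 29. χ²_{0.05} = 42.557, χ²_{0.95} = 17.708. CI for σ² = ((n-1)s²/χ²_{α/2}, (n-1)s²/χ²_{1-α/2}) = (29·8.6/42.557, 29·8.6/17.708) = (5.86, 14.08)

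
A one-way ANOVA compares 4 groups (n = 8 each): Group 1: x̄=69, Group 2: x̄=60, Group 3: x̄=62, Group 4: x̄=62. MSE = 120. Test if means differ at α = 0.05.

Grand mean = 63.25. SS_between = 374.0, MS_between = 124.67. F = 1.039, F_crit ≈ 2.947. Fail to reject H₀.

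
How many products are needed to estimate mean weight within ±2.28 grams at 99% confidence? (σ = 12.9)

n = (z*σ/E)² = (2.576×12.9/2.28)² = 212.4 → n = 213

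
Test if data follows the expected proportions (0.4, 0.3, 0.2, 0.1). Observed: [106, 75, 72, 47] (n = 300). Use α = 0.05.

Expected: [120.0, 90.0, 60.0, 30.0]. χ² = 16.167. df = 3, critical = 7.815. Reject H₀.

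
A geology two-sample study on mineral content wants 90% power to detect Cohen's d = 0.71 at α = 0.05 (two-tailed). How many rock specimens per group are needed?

z_{α/2} = 1.96, z_β = Φ⁻¹(0.9) = 1.282. For medium effect (d = 0.71): n per group = 2(z_{α/2} + z_β)²/d² = 2(1.96 + 1.282)²/0.71² = 41.7 → 42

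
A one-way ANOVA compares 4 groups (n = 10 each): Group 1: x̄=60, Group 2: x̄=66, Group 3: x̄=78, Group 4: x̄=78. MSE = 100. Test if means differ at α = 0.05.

Grand mean = 70.5. SS_between = 2430.0, MS_between = 810.0. F = 8.1, F_crit ≈ 2.866. Reject H₀.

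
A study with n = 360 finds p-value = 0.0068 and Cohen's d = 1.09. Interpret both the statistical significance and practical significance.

Statistically significant (p = 0.0068 < 0.05). Cohen's d = 1.09 indicates a large effect size. Both statistical and practical significance should be considered.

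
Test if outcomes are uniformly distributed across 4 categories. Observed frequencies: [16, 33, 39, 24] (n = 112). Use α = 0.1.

Expected = 28 each. χ² = Σ(O-E)²/E = 10.929. df = 3, critical value = 6.251. Reject H₀.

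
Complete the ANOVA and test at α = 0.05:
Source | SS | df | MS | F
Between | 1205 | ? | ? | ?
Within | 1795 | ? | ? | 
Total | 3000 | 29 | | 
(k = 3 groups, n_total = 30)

df_between = 2, df_within = 27. MS_between = 602.5, MS_within = 66.48. F = 9.063, F_crit ≈ 3.354. Reject H₀.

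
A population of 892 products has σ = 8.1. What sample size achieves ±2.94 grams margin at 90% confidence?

Without FPC: n₀ = (1.645×8.1/2.94)² = 20.54. With FPC: n = n₀N/(n₀+N-1) = 20.1 → n = 21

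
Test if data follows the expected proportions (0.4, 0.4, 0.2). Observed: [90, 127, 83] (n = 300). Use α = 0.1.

Expected: [120.0, 120.0, 60.0]. χ² = 16.725. df = 2, critical = 4.605. Reject H₀.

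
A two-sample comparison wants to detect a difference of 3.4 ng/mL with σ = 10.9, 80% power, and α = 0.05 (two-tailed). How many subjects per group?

n per group = 2(z_α/2 + z_β)²σ²/d² = 2×(1.96 + 0.84)²×10.9²/3.4² = 161.2 → n = 162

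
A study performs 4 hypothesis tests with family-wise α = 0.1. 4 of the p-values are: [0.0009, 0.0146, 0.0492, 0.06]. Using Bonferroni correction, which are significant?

Bonferroni α = 0.1/4 = 0.025. Significant p-values: [0.0009, 0.0146]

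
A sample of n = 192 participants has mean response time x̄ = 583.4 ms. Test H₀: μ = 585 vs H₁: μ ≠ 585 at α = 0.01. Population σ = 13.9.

z = (x̄ - μ₀)/(σ/√n) = (583.4 - 585)/(13.9/√192) = -1.595. Critical value: ±2.576. Since |-1.595| ≤ 2.576, Fail to reject H₀.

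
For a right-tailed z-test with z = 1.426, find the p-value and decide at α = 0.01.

p = P(Z > 1.426) = 1 - Φ(1.426) ≈ 0.0769. Since p ≥ 0.01, fail to reject H₀ (not significant) at α = 0.01.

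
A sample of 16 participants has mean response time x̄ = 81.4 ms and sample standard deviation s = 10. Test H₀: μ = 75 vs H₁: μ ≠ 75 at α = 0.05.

t = (x̄ - μ₀)/(s/√n) = (81.4 - 75)/(10/√16) = 2.56. df = 15, critical t = ±2.131. Reject H₀.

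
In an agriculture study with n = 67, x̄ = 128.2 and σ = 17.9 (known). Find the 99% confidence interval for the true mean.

CI = x̄ ± z*(σ/√n) = 128.2 ± 2.576(17.9/√67) = 128.2 ± 5.63 = (122.57, 133.83)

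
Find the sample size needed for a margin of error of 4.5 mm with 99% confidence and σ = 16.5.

n = (z*σ/E)² = (2.576×16.5/4.5)² = 89.2 → n = 90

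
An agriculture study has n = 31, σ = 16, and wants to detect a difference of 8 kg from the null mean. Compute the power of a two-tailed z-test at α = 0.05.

SE = σ/√n = 16/√31 = 2.874. Non-centrality λ = d/SE = 8/2.874 = 2.784. Power ≈ Φ(λ - z_{α/2}) = Φ(2.784 - 1.96) = Φ(0.824) = 0.795.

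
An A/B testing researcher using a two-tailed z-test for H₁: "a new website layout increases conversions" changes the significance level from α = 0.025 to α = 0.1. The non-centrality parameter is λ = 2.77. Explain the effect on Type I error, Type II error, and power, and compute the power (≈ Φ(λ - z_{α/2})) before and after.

Increasing α from 0.025 to 0.1:
• Type I error rate increases (α is the Type I rate by definition).
• Critical value moves from z_{α/2} = 2.241 to 1.645, so power = Φ(λ - z_{α/2}) goes from Φ(2.77 - 2.241) = 0.702 to Φ(2.77 - 1.645) = 0.87.
• Type II error rate β = 1 - power therefore decreases (0.298 → 0.13).
Appropriate when false negatives are costly — here, discarding a layout that would have improved conversions — lost revenue.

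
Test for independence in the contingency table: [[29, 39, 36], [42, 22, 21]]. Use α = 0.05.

χ² = 9.249. df = 2, critical = 5.991. Reject H₀. Variables are dependent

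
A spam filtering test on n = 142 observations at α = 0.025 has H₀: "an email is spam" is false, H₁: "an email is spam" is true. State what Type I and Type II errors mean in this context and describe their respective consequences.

Type I (false positive): concluding that an email is spam when it is not — a legitimate email is sent to the spam folder and the user misses it. Type II (false negative): failing to conclude that an email is spam when it is — a spam email lands in the inbox. Which is costlier depends on domain priorities and is a judgement call rather than a statistical fact.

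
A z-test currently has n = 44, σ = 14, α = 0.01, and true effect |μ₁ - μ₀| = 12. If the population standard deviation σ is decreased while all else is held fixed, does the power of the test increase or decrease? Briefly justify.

Power increases: a smaller σ shrinks the standard error σ/√n, moving the sampling distribution under H₁ further from the critical value.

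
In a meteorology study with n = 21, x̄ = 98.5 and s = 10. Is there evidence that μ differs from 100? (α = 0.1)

t = (x̄ - μ₀)/(s/√n) = (98.5 - 100)/(10/√21) = -0.687. df = 20, critical t = ±1.725. Fail to reject H₀.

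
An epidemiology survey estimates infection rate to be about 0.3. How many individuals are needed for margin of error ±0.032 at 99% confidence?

n = z²p(1-p)/E² = 2.576²×0.3×0.7/0.032² = 1360.9 → n = 1361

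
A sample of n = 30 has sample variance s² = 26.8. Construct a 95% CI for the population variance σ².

df = 29. χ²_{0.025} = 45.722, χ²_{0.975} = 16.047. CI for σ² = ((n-1)s²/χ²_{α/2}, (n-1)s²/χ²_{1-α/2}) = (29·26.8/45.722, 29·26.8/16.047) = (17.0, 48.43)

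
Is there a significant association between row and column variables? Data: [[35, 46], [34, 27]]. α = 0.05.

χ² = 2.186. df = 1, critical = 3.841. Fail to reject H₀. No evidence of dependence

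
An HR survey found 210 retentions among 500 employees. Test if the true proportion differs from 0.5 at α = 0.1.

p̂ = 0.42, p₀ = 0.5. z = (p̂ - p₀)/√(p₀(1-p₀)/n) = -3.578. Critical: ±1.645. Reject H₀.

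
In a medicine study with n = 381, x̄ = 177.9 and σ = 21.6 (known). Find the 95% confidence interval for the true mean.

CI = x̄ ± z*(σ/√n) = 177.9 ± 1.96(21.6/√381) = 177.9 ± 2.17 = (175.73, 180.07)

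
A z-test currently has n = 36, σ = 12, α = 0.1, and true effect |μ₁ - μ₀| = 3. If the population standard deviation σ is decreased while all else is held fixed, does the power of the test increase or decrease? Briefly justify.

Power increases: a smaller σ shrinks the standard error σ/√n, moving the sampling distribution under H₁ further from the critical value.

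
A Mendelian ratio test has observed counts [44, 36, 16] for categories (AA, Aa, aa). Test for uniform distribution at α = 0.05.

Expected = 32 each. χ² = Σ(O-E)²/E = 13.0. df = 2, critical value = 5.991. Reject H₀.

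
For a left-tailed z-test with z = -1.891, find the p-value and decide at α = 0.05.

p = P(Z < -1.891) = Φ(-1.891) ≈ 0.0293. Since p < 0.05, reject H₀ (significant) at α = 0.05.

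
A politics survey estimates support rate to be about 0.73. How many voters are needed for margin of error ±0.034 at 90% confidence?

n = z²p(1-p)/E² = 1.645²×0.73×0.27/0.034² = 461.4 → n = 462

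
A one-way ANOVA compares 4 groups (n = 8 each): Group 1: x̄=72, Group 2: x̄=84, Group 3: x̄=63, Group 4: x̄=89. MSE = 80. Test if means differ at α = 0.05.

Grand mean = 77.0. SS_between = 3312.0, MS_between = 1104.0. F = 13.8, F_crit ≈ 2.947. Reject H₀.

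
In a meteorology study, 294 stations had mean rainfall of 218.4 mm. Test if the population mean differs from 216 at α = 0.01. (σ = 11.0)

z = (x̄ - μ₀)/(σ/√n) = (218.4 - 216)/(11.0/√294) = 3.741. Critical value: ±2.576. Since |3.741| > 2.576, Reject H₀.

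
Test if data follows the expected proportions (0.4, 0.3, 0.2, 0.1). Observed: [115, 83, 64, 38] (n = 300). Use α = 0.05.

Expected: [120.0, 90.0, 60.0, 30.0]. χ² = 3.153. df = 3, critical = 7.815. Fail to reject H₀.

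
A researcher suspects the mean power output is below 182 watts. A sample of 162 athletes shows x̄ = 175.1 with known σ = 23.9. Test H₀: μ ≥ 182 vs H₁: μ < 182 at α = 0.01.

z = -3.675. Critical value: -2.33. Reject H₀.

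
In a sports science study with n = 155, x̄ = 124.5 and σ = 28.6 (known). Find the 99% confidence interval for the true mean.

CI = x̄ ± z*(σ/√n) = 124.5 ± 2.576(28.6/√155) = 124.5 ± 5.92 = (118.58, 130.42)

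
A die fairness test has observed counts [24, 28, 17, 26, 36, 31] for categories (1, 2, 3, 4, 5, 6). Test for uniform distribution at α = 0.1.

Expected = 27 each. χ² = Σ(O-E)²/E = 7.704. df = 5, critical value = 9.236. Fail to reject H₀.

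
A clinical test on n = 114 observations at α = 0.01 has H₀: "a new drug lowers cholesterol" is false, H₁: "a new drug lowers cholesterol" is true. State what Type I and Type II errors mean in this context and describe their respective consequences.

Type I (false positive): concluding that a new drug lowers cholesterol when it is not — approving an ineffective drug — patients take a useless medication and may skip effective alternatives. Type II (false negative): failing to conclude that a new drug lowers cholesterol when it is — shelving an effective drug — patients miss out on a treatment that would have helped. Which is costlier depends on domain priorities and is a judgement call rather than a statistical fact.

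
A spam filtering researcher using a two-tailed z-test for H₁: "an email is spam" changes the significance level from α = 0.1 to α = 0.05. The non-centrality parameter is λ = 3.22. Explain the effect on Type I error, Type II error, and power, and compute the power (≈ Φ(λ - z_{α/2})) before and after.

Decreasing α from 0.1 to 0.05:
• Type I error rate decreases (α is the Type I rate by definition).
• Critical value moves from z_{α/2} = 1.645 to 1.96, so power = Φ(λ - z_{α/2}) goes from Φ(3.22 - 1.645) = 0.942 to Φ(3.22 - 1.96) = 0.896.
• Type II error rate β = 1 - power therefore increases (0.058 → 0.104).
Appropriate when false positives are costly — here, a legitimate email is sent to the spam folder and the user misses it.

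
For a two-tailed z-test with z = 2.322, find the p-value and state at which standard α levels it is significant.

p = 2·P(Z > |2.322|) = 2·(1 - Φ(2.322)) ≈ 0.0202. Significant at α = 0.1; Significant at α = 0.05.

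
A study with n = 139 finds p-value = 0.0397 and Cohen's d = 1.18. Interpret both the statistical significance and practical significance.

Statistically significant (p = 0.0397 < 0.05). Cohen's d = 1.18 indicates a large effect size. Both statistical and practical significance should be considered.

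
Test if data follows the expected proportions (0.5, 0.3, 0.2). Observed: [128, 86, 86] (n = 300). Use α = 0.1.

Expected: [150.0, 90.0, 60.0]. χ² = 14.671. df = 2, critical = 4.605. Reject H₀.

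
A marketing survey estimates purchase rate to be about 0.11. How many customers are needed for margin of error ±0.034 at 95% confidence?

n = z²p(1-p)/E² = 1.96²×0.11×0.89/0.034² = 325.3 → n = 326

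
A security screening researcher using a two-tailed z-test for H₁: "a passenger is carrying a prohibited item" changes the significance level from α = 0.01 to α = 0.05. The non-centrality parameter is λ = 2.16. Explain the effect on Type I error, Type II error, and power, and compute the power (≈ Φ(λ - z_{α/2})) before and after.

Increasing α from 0.01 to 0.05:
• Type I error rate increases (α is the Type I rate by definition).
• Critical value moves from z_{α/2} = 2.576 to 1.96, so power = Φ(λ - z_{α/2}) goes from Φ(2.16 - 2.576) = 0.339 to Φ(2.16 - 1.96) = 0.579.
• Type II error rate β = 1 - power therefore decreases (0.661 → 0.421).
Appropriate when false negatives are costly — here, letting a prohibited item through — security breach.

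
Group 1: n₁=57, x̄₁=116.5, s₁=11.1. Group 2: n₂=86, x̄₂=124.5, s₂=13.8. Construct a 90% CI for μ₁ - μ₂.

Difference = -8.0. SE = √(11.1²/57 + 13.8²/86) = 2.092. CI = (-11.44, -4.56)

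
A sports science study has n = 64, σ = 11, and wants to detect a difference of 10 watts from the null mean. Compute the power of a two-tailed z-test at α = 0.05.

SE = σ/√n = 11/√64 = 1.375. Non-centrality λ = d/SE = 10/1.375 = 7.273. Power ≈ Φ(λ - z_{α/2}) = Φ(7.273 - 1.96) = Φ(5.313) = 1.0.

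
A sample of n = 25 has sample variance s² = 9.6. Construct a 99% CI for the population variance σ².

df = 24. χ²_{0.005} = 45.559, χ²_{0.995} = 9.886. CI for σ² = ((n-1)s²/χ²_{α/2}, (n-1)s²/χ²_{1-α/2}) = (24·9.6/45.559, 24·9.6/9.886) = (5.06, 23.31)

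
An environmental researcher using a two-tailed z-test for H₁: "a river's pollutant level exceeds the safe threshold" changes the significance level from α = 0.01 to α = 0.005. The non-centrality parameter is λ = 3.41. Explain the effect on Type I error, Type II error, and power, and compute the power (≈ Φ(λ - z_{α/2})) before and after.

Decreasing α from 0.01 to 0.005:
• Type I error rate decreases (α is the Type I rate by definition).
• Critical value moves from z_{α/2} = 2.576 to 2.807, so power = Φ(λ - z_{α/2}) goes from Φ(3.41 - 2.576) = 0.798 to Φ(3.41 - 2.807) = 0.727.
• Type II error rate β = 1 - power therefore increases (0.202 → 0.273).
Appropriate when false positives are costly — here, shutting down a compliant factory unnecessarily.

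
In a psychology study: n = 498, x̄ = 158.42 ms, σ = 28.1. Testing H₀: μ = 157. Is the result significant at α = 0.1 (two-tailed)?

z = (158.42 - 157)/(28.1/√498) = 1.128. Since |z| ≤ 1.645, not significant at α = 0.1.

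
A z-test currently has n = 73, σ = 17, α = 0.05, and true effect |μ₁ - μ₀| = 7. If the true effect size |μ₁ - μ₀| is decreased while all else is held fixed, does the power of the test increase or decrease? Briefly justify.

Power decreases: a smaller true effect decreases the non-centrality λ = |μ₁ - μ₀|/(σ/√n).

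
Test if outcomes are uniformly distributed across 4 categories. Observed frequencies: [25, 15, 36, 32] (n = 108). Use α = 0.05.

Expected = 27 each. χ² = Σ(O-E)²/E = 9.407. df = 3, critical value = 7.815. Reject H₀.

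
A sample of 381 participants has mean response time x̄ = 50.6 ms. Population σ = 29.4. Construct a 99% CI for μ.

CI = x̄ ± z*(σ/√n) = 50.6 ± 2.576(29.4/√381) = 50.6 ± 3.88 = (46.72, 54.48)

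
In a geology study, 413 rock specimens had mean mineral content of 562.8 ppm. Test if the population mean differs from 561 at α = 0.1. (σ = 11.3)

z = (x̄ - μ₀)/(σ/√n) = (562.8 - 561)/(11.3/√413) = 3.237. Critical value: ±1.645. Since |3.237| > 1.645, Reject H₀.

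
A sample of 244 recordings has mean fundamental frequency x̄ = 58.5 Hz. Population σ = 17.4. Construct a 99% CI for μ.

CI = x̄ ± z*(σ/√n) = 58.5 ± 2.576(17.4/√244) = 58.5 ± 2.87 = (55.63, 61.37)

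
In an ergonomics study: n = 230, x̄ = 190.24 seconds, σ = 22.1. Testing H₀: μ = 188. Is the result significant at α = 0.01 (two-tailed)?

z = (190.24 - 188)/(22.1/√230) = 1.537. Since |z| ≤ 2.576, not significant at α = 0.01.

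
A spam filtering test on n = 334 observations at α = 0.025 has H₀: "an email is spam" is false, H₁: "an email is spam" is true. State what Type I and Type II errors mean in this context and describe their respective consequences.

Type I (false positive): concluding that an email is spam when it is not — a legitimate email is sent to the spam folder and the user misses it. Type II (false negative): failing to conclude that an email is spam when it is — a spam email lands in the inbox. Which is costlier depends on domain priorities and is a judgement call rather than a statistical fact.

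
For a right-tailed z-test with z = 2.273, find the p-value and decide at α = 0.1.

p = P(Z > 2.273) = 1 - Φ(2.273) ≈ 0.0115. Since p < 0.1, reject H₀ (significant) at α = 0.1.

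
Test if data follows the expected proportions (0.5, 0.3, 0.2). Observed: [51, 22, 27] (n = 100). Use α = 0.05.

Expected: [50.0, 30.0, 20.0]. χ² = 4.603. df = 2, critical = 5.991. Fail to reject H₀.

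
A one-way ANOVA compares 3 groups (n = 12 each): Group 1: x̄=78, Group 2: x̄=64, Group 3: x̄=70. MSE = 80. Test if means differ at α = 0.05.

Grand mean = 70.67. SS_between = 1184.0, MS_between = 592.0. F = 7.4, F_crit ≈ 3.285. Reject H₀.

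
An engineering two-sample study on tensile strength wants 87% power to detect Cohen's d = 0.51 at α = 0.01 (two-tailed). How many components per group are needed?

z_{α/2} = 2.576, z_β = Φ⁻¹(0.87) = 1.126. For medium effect (d = 0.51): n per group = 2(z_{α/2} + z_β)²/d² = 2(2.576 + 1.126)²/0.51² = 105.4 → 106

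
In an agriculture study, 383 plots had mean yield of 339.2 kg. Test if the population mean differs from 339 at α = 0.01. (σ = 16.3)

z = (x̄ - μ₀)/(σ/√n) = (339.2 - 339)/(16.3/√383) = 0.24. Critical value: ±2.576. Since |0.24| ≤ 2.576, Fail to reject H₀.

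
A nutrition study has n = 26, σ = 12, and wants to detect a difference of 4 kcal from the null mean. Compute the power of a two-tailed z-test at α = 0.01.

SE = σ/√n = 12/√26 = 2.353. Non-centrality λ = d/SE = 4/2.353 = 1.7. Power ≈ Φ(λ - z_{α/2}) = Φ(1.7 - 2.576) = Φ(-0.876) = 0.19.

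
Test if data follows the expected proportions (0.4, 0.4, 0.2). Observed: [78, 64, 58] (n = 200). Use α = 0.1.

Expected: [80.0, 80.0, 40.0]. χ² = 11.35. df = 2, critical = 4.605. Reject H₀.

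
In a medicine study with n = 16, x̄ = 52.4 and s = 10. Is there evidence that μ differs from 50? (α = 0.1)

t = (x̄ - μ₀)/(s/√n) = (52.4 - 50)/(10/√16) = 0.96. df = 15, critical t = ±1.753. Fail to reject H₀.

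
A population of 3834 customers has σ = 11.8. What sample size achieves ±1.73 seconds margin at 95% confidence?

Without FPC: n₀ = (1.96×11.8/1.73)² = 178.724. With FPC: n = n₀N/(n₀+N-1) = 170.8 → n = 171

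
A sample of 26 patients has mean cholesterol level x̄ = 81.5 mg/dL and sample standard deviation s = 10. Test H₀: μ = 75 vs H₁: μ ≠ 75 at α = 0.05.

t = (x̄ - μ₀)/(s/√n) = (81.5 - 75)/(10/√26) = 3.314. df = 25, critical t = ±2.06. Reject H₀.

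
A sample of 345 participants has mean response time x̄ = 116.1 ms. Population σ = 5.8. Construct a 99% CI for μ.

CI = x̄ ± z*(σ/√n) = 116.1 ± 2.576(5.8/√345) = 116.1 ± 0.8 = (115.3, 116.9)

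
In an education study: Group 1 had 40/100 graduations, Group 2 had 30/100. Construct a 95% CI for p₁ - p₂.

p̂₁ = 0.4, p̂₂ = 0.3. Difference = 0.1. CI = (-0.031, 0.231)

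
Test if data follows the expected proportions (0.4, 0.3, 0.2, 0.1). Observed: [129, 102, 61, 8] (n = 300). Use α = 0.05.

Expected: [120.0, 90.0, 60.0, 30.0]. χ² = 18.425. df = 3, critical = 7.815. Reject H₀.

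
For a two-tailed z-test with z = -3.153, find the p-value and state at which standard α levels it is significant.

p = 2·P(Z > |-3.153|) = 2·(1 - Φ(3.153)) ≈ 0.0016. Significant at α = 0.1; Significant at α = 0.05; Significant at α = 0.01.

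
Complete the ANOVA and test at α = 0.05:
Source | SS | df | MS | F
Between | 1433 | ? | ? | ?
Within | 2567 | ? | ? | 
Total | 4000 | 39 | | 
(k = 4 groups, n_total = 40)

df_between = 3, df_within = 36. MS_between = 477.67, MS_within = 71.31. F = 6.699, F_crit ≈ 2.866. Reject H₀.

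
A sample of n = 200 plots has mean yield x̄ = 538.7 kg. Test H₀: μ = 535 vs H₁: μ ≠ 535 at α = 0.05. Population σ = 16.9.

z = (x̄ - μ₀)/(σ/√n) = (538.7 - 535)/(16.9/√200) = 3.096. Critical value: ±1.96. Since |3.096| > 1.96, Reject H₀.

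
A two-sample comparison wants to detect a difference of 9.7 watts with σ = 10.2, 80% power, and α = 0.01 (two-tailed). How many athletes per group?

n per group = 2(z_α/2 + z_β)²σ²/d² = 2×(2.576 + 0.84)²×10.2²/9.7² = 25.8 → n = 26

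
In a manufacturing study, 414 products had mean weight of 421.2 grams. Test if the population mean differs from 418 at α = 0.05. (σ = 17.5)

z = (x̄ - μ₀)/(σ/√n) = (421.2 - 418)/(17.5/√414) = 3.721. Critical value: ±1.96. Since |3.721| > 1.96, Reject H₀.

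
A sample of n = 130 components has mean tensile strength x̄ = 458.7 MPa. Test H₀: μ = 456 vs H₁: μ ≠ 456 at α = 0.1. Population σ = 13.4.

z = (x̄ - μ₀)/(σ/√n) = (458.7 - 456)/(13.4/√130) = 2.297. Critical value: ±1.645. Since |2.297| > 1.645, Reject H₀.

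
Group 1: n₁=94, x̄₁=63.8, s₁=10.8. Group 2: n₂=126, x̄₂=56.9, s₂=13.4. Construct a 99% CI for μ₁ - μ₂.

Difference = 6.9. SE = √(10.8²/94 + 13.4²/126) = 1.633. CI = (2.69, 11.11)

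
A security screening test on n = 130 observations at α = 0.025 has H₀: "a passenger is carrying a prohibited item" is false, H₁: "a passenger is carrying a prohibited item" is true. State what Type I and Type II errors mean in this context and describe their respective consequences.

Type I (false positive): concluding that a passenger is carrying a prohibited item when it is not — detaining an innocent passenger — delay and inconvenience. Type II (false negative): failing to conclude that a passenger is carrying a prohibited item when it is — letting a prohibited item through — security breach. Which is costlier depends on domain priorities and is a judgement call rather than a statistical fact.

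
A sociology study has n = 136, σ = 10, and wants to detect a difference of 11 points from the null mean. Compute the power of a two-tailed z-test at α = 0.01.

SE = σ/√n = 10/√136 = 0.857. Non-centrality λ = d/SE = 11/0.857 = 12.828. Power ≈ Φ(λ - z_{α/2}) = Φ(12.828 - 2.576) = Φ(10.252) = 1.0.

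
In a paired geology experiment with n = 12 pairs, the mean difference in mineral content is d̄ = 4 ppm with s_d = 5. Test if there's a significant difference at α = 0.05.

t = d̄/(s_d/√n) = 4/(5/√12) = 2.771. df = 11, critical t = ±2.201. Reject H₀.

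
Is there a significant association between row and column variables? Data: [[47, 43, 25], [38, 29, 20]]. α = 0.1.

χ² = 0.356. df = 2, critical = 4.605. Fail to reject H₀. No evidence of dependence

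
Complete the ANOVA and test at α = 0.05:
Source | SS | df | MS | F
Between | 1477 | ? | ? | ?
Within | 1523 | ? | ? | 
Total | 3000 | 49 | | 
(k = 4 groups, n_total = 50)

df_between = 3, df_within = 46. MS_between = 492.33, MS_within = 33.11. F = 14.87, F_crit ≈ 2.807. Reject H₀.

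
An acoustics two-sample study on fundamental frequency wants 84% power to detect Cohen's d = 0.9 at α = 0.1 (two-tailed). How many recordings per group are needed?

z_{α/2} = 1.645, z_β = Φ⁻¹(0.84) = 0.994. For large effect (d = 0.9): n per group = 2(z_{α/2} + z_β)²/d² = 2(1.645 + 0.994)²/0.9² = 17.2 → 18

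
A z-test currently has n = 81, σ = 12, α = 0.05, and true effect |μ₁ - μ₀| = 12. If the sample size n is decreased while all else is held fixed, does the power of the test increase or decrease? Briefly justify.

Power decreases: a smaller n inflates the standard error σ/√n, pulling the sampling distribution under H₁ back toward the critical value.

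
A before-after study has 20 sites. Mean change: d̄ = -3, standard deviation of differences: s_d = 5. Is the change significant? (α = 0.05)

t = d̄/(s_d/√n) = -3/(5/√20) = -2.683. df = 19, critical t = ±2.093. Reject H₀.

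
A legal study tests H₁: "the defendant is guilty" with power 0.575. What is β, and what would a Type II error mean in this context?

β = 1 - power = 1 - 0.575 = 0.425. A Type II error is failing to reject H₀ when H₀ is false (false negative) — here, failing to conclude that the defendant is guilty when in fact it is true. Consequence: acquitting a guilty person.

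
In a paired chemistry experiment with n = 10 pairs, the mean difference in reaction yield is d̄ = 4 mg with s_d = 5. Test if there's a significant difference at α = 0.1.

t = d̄/(s_d/√n) = 4/(5/√10) = 2.53. df = 9, critical t = ±1.833. Reject H₀.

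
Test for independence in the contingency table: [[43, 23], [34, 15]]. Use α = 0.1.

χ² = 0.228. df = 1, critical = 2.706. Fail to reject H₀. No evidence of dependence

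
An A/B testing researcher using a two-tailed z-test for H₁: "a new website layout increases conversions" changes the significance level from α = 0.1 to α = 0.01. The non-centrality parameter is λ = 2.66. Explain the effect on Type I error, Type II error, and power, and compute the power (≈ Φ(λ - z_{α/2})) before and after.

Decreasing α from 0.1 to 0.01:
• Type I error rate decreases (α is the Type I rate by definition).
• Critical value moves from z_{α/2} = 1.645 to 2.576, so power = Φ(λ - z_{α/2}) goes from Φ(2.66 - 1.645) = 0.845 to Φ(2.66 - 2.576) = 0.533.
• Type II error rate β = 1 - power therefore increases (0.155 → 0.467).
Appropriate when false positives are costly — here, rolling out a layout that doesn't actually help — wasted engineering effort.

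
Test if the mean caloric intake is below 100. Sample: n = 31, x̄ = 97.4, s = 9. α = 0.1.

t = (97.4 - 100)/(9/√31) = -1.608, df = 30. Critical t = -1.31. Reject H₀.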